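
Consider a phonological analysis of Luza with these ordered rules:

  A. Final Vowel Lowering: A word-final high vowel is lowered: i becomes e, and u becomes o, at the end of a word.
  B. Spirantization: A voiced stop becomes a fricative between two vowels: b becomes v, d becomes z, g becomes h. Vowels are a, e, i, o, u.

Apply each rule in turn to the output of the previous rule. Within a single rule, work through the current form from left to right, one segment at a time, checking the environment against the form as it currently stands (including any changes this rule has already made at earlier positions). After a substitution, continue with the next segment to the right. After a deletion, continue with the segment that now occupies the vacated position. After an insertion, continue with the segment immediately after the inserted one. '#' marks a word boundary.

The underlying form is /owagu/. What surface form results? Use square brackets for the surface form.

A Final Vowel Lowering: [owagu] → [owago]
B Spirantization: [owago] → [owaho]

[owaho]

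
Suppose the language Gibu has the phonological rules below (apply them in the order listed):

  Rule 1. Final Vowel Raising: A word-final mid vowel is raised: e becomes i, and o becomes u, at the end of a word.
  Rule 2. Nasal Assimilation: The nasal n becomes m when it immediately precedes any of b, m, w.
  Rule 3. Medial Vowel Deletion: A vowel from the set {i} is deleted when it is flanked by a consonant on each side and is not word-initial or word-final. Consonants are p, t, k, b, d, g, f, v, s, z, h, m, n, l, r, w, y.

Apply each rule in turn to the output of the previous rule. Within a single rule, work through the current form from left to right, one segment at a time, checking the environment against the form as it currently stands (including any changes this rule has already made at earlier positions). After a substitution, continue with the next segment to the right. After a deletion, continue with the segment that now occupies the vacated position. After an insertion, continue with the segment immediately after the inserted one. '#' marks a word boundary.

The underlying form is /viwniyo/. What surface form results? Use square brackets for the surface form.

Rule 1 Final Vowel Raising: [viwniyo] → [viwniyu]
Rule 2 Nasal Assimilation: no change — [viwniyu]
Rule 3 Medial Vowel Deletion: [viwniyu] → [vwnyu]

[vwnyu]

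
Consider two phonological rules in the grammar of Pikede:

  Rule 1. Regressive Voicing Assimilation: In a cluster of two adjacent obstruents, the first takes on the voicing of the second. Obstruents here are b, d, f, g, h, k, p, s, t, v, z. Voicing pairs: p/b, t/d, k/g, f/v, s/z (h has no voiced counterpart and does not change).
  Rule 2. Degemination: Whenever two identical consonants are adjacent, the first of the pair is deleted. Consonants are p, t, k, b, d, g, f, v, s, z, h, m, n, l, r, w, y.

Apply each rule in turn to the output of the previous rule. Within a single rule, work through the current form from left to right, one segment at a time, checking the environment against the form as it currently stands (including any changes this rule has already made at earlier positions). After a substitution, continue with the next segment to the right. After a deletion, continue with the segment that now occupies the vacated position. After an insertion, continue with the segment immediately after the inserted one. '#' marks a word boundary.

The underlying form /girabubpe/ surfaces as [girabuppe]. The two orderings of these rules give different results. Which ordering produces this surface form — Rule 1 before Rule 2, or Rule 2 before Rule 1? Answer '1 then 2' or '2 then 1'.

Order 1 then 2:
  1 Regressive Voicing Assimilation: [girabubpe] → [girabuppe]
  2 Degemination: [girabuppe] → [girabupe]
  result: [girabupe]
Order 2 then 1:
  2 Degemination: no change — [girabubpe]
  1 Regressive Voicing Assimilation: [girabubpe] → [girabuppe]
  result: [girabuppe]

2 then 1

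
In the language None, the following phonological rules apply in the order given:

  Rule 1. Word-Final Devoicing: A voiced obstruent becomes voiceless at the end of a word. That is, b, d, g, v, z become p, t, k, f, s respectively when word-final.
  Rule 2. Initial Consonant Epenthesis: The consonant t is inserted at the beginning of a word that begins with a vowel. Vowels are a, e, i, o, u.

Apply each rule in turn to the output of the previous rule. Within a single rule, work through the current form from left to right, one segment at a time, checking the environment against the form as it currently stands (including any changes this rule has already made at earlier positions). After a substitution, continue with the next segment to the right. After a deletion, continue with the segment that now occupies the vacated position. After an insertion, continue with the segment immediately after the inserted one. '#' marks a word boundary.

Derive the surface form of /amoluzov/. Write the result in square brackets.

Rule 1 Word-Final Devoicing: [amoluzov] → [amoluzof]
Rule 2 Initial Consonant Epenthesis: [amoluzof] → [tamoluzof]

[tamoluzof]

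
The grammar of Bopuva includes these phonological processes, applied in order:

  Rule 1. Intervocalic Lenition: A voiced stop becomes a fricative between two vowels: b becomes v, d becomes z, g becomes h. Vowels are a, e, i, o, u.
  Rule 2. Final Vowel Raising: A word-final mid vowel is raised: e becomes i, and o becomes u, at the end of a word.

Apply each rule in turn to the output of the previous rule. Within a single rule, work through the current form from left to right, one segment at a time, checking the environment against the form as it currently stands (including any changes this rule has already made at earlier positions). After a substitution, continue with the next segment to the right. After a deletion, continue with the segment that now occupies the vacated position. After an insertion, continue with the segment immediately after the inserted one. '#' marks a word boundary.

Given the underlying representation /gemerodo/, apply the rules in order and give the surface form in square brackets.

Rule 1 Intervocalic Lenition: [gemerodo] → [gemerozo]
Rule 2 Final Vowel Raising: [gemerozo] → [gemerozu]

[gemerozu]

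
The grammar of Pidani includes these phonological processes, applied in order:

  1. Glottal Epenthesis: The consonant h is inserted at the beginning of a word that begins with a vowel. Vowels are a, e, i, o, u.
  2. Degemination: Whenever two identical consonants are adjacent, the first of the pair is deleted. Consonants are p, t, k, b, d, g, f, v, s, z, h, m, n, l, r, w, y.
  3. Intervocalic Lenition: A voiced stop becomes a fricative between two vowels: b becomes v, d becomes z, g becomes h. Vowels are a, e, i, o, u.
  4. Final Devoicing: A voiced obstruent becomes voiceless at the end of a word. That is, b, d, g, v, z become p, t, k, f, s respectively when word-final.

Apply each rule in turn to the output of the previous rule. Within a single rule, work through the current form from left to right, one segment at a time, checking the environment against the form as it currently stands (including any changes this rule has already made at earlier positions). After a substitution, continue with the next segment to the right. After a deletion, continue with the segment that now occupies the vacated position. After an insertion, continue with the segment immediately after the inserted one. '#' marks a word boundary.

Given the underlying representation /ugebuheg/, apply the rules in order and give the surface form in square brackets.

[huhevuhek]

1 Glottal Epenthesis: [ugebuheg] → [hugebuheg]
2 Degemination: no change — [hugebuheg]
3 Intervocalic Lenition: [hugebuheg] → [huhevuheg]
4 Final Devoicing: [huhevuheg] → [huhevuhek]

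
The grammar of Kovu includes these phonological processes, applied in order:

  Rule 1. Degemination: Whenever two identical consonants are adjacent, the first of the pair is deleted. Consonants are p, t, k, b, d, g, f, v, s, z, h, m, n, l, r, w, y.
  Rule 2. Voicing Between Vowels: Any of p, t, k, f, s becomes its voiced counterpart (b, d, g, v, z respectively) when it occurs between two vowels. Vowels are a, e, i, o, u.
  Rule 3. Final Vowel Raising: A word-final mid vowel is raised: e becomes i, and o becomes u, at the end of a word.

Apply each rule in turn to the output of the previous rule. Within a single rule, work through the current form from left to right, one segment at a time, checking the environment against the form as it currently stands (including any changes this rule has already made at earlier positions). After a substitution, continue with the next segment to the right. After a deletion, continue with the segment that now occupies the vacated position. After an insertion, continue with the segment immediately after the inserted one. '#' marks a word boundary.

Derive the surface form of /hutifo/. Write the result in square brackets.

Rule 1 Degemination: no change — [hutifo]
Rule 2 Voicing Between Vowels: [hutifo] → [hudivo]
Rule 3 Final Vowel Raising: [hudivo] → [hudivu]

[hudivu]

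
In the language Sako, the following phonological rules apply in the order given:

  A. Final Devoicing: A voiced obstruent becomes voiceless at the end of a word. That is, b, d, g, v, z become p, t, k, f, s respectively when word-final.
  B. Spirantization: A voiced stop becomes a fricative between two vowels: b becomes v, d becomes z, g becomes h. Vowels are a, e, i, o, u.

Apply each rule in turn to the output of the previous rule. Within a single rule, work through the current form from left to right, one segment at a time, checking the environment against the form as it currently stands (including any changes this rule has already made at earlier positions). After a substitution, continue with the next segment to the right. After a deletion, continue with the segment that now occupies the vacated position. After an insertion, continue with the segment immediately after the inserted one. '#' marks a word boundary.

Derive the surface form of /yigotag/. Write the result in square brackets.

A Final Devoicing: [yigotag] → [yigotak]
B Spirantization: [yigotak] → [yihotak]

[yihotak]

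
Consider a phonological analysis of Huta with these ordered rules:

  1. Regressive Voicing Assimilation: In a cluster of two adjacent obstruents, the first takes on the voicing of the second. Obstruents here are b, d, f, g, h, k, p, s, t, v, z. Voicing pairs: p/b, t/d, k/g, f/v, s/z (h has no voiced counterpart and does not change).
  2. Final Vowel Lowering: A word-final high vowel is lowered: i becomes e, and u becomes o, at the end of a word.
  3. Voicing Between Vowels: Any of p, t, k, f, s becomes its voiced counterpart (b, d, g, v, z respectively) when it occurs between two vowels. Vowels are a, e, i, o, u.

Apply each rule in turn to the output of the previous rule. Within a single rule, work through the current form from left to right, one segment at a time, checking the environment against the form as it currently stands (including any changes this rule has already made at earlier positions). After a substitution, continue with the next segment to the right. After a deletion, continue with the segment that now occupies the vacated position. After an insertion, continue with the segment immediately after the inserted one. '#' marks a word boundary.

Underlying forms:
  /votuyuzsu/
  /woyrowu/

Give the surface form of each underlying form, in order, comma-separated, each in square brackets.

/votuyuzsu/:
  1 Regressive Voicing Assimilation: [votuyuzsu] → [votuyussu]
  2 Final Vowel Lowering: [votuyussu] → [votuyusso]
  3 Voicing Between Vowels: [votuyusso] → [voduyusso]
/woyrowu/:
  1 Regressive Voicing Assimilation: no change — [woyrowu]
  2 Final Vowel Lowering: [woyrowu] → [woyrowo]
  3 Voicing Between Vowels: no change — [woyrowo]

[voduyusso], [woyrowo]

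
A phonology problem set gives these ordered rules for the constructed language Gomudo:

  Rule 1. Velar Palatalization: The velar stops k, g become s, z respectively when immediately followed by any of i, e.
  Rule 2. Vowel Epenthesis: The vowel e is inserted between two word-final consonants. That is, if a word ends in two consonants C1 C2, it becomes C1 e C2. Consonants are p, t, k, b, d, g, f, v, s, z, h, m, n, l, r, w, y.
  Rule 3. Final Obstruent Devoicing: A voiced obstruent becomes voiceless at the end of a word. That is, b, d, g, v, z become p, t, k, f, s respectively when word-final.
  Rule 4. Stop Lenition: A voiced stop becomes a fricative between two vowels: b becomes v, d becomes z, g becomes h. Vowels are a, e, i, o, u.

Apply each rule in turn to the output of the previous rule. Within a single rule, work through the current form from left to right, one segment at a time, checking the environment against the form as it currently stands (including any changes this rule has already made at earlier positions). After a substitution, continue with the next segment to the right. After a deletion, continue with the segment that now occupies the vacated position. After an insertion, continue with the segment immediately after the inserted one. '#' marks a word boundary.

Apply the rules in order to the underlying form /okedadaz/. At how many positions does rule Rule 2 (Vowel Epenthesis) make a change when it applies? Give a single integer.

Rule 1 Velar Palatalization: [okedadaz] → [osedadaz]
Rule 2 Vowel Epenthesis: no change — [osedadaz]
Rule 3 Final Obstruent Devoicing: [osedadaz] → [osedadas]
Rule 4 Stop Lenition: [osedadas] → [osezazas]
Rule Rule 2 changed 0 position(s).

0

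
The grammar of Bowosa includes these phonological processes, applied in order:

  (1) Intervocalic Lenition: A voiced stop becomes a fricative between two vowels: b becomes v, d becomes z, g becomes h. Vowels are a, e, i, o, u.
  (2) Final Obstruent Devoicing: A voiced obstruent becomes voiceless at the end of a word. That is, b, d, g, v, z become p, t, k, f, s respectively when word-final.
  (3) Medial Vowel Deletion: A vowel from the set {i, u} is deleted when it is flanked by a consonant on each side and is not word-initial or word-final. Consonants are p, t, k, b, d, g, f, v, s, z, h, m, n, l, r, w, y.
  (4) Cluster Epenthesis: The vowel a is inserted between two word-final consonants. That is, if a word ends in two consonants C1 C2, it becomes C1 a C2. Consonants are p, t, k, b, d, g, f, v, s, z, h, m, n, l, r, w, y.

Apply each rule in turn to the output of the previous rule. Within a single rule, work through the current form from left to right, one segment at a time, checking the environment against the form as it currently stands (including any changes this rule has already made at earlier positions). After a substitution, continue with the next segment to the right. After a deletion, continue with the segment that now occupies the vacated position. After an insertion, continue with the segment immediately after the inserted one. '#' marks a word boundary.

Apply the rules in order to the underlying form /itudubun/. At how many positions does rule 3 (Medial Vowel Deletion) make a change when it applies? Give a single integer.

(1) Intervocalic Lenition: [itudubun] → [ituzuvun]
(2) Final Obstruent Devoicing: no change — [ituzuvun]
(3) Medial Vowel Deletion: [ituzuvun] → [itzvn]
(4) Cluster Epenthesis: [itzvn] → [itzvan]
Rule 3 changed 3 position(s).

3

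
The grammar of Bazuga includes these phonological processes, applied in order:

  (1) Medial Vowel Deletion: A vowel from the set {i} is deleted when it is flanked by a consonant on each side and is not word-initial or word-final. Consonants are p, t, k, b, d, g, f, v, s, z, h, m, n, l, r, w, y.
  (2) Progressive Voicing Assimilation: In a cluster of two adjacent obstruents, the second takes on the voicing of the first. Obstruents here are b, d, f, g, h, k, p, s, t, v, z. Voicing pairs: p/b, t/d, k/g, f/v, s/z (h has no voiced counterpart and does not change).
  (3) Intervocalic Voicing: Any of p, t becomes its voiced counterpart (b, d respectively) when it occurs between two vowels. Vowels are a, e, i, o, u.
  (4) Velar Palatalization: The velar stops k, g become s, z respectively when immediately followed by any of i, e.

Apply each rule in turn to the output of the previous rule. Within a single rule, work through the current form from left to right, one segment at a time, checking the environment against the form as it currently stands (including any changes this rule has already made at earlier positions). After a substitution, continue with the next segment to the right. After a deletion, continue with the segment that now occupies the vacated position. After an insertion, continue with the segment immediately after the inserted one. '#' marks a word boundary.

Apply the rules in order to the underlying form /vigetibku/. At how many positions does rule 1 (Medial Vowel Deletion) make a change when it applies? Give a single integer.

(1) Medial Vowel Deletion: [vigetibku] → [vgetbku]
(2) Progressive Voicing Assimilation: [vgetbku] → [vgetpku]
(3) Intervocalic Voicing: no change — [vgetpku]
(4) Velar Palatalization: [vgetpku] → [vzetpku]
Rule 1 changed 2 position(s).

2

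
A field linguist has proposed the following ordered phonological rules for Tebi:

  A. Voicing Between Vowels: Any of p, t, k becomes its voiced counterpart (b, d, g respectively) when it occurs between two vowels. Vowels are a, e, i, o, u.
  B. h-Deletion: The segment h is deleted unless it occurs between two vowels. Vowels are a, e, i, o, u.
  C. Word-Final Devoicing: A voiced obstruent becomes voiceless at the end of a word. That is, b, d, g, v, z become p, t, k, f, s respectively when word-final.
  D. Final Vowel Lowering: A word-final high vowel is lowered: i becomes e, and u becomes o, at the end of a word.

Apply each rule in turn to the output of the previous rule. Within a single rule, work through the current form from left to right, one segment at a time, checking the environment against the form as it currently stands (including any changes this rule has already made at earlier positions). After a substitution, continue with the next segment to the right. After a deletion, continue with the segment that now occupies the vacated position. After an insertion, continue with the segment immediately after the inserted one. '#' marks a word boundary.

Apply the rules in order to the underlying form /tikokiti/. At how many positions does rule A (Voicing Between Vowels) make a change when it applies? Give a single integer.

3

A Voicing Between Vowels: [tikokiti] → [tigogidi]
B h-Deletion: no change — [tigogidi]
C Word-Final Devoicing: no change — [tigogidi]
D Final Vowel Lowering: [tigogidi] → [tigogide]
Rule A changed 3 position(s).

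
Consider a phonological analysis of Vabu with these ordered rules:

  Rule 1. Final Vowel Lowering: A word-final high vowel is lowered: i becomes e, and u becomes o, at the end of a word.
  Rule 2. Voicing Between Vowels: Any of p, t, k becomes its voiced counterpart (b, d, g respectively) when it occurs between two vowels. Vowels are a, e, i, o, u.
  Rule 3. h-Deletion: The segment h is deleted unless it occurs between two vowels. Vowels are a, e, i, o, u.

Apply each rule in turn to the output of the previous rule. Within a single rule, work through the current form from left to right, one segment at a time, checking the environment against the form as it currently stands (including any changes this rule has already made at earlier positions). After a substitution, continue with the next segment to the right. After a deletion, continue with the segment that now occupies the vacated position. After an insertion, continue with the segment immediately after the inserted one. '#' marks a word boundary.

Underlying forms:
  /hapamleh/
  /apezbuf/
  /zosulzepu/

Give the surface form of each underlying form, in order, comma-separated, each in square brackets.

/hapamleh/:
  Rule 1 Final Vowel Lowering: no change — [hapamleh]
  Rule 2 Voicing Between Vowels: [hapamleh] → [habamleh]
  Rule 3 h-Deletion: [habamleh] → [abamle]
/apezbuf/:
  Rule 1 Final Vowel Lowering: no change — [apezbuf]
  Rule 2 Voicing Between Vowels: [apezbuf] → [abezbuf]
  Rule 3 h-Deletion: no change — [abezbuf]
/zosulzepu/:
  Rule 1 Final Vowel Lowering: [zosulzepu] → [zosulzepo]
  Rule 2 Voicing Between Vowels: [zosulzepo] → [zosulzebo]
  Rule 3 h-Deletion: no change — [zosulzebo]

[abamle], [abezbuf], [zosulzebo]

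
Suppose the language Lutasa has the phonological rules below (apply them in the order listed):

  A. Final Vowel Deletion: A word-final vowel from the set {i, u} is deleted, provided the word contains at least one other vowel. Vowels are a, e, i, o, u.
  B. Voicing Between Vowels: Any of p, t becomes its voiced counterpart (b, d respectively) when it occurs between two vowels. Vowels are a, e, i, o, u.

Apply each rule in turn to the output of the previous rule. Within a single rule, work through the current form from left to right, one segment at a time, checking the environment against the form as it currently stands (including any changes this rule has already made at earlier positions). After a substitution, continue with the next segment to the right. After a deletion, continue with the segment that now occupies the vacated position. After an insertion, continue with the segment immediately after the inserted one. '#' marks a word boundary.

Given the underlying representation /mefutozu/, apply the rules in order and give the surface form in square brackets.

A Final Vowel Deletion: [mefutozu] → [mefutoz]
B Voicing Between Vowels: [mefutoz] → [mefudoz]

[mefudoz]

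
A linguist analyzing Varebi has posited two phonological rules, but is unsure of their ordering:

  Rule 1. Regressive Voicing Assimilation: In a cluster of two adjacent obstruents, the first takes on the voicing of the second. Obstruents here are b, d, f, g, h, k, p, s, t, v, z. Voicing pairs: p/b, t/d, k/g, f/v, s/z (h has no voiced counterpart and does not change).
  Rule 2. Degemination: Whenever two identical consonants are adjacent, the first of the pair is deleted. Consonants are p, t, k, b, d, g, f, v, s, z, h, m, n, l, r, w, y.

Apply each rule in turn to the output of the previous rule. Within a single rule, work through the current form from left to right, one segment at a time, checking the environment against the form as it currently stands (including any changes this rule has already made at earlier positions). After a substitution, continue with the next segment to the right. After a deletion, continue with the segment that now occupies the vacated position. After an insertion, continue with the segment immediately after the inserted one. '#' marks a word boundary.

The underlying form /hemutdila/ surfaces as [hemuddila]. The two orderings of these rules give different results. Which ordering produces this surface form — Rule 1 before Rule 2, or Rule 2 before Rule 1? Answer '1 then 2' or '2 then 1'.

Order 1 then 2:
  1 Regressive Voicing Assimilation: [hemutdila] → [hemuddila]
  2 Degemination: [hemuddila] → [hemudila]
  result: [hemudila]
Order 2 then 1:
  2 Degemination: no change — [hemutdila]
  1 Regressive Voicing Assimilation: [hemutdila] → [hemuddila]
  result: [hemuddila]

2 then 1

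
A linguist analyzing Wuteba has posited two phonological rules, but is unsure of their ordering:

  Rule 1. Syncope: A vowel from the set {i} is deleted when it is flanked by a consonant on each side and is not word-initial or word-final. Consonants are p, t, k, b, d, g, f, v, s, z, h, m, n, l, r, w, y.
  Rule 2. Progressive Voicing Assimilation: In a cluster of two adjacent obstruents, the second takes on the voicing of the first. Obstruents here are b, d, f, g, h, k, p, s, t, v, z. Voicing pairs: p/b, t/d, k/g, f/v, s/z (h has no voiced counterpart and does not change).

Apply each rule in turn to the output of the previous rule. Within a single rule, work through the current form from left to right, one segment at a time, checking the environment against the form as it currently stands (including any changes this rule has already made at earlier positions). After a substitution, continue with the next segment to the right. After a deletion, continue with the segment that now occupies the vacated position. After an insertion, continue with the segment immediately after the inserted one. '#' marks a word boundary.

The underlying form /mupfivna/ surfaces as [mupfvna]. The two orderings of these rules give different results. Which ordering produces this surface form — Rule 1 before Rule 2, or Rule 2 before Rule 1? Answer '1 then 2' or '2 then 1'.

2 then 1

Order 1 then 2:
  1 Syncope: [mupfivna] → [mupfvna]
  2 Progressive Voicing Assimilation: [mupfvna] → [mupffna]
  result: [mupffna]
Order 2 then 1:
  2 Progressive Voicing Assimilation: no change — [mupfivna]
  1 Syncope: [mupfivna] → [mupfvna]
  result: [mupfvna]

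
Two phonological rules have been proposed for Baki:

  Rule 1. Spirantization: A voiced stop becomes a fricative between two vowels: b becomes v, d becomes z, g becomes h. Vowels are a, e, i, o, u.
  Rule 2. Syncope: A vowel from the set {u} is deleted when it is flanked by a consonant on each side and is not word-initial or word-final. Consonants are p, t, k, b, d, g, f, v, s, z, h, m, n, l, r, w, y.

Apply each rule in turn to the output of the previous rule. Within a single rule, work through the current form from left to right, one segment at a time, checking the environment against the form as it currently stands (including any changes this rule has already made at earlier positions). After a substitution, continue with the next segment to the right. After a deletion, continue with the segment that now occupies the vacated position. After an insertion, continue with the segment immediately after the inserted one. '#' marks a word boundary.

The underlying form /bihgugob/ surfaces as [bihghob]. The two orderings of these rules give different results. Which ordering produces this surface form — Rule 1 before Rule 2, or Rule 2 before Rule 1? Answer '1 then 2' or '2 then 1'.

1 then 2

Order 1 then 2:
  1 Spirantization: [bihgugob] → [bihguhob]
  2 Syncope: [bihguhob] → [bihghob]
  result: [bihghob]
Order 2 then 1:
  2 Syncope: [bihgugob] → [bihggob]
  1 Spirantization: no change — [bihggob]
  result: [bihggob]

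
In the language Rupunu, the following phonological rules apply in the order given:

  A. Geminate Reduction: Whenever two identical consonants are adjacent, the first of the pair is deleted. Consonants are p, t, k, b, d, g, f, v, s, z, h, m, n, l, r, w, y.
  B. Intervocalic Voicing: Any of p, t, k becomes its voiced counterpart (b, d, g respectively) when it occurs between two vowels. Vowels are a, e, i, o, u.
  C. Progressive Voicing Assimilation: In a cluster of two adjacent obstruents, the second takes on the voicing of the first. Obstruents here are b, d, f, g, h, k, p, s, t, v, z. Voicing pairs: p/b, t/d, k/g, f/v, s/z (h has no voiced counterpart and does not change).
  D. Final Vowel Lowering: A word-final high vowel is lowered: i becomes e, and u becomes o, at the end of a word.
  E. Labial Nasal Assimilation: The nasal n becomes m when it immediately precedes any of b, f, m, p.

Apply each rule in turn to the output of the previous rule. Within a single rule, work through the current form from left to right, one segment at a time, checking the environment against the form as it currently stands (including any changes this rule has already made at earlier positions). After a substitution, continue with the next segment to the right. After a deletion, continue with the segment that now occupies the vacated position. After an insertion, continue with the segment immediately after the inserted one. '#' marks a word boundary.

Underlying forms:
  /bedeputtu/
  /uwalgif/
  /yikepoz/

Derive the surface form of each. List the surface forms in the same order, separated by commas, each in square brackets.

/bedeputtu/:
  A Geminate Reduction: [bedeputtu] → [bedeputu]
  B Intervocalic Voicing: [bedeputu] → [bedebudu]
  C Progressive Voicing Assimilation: no change — [bedebudu]
  D Final Vowel Lowering: [bedebudu] → [bedebudo]
  E Labial Nasal Assimilation: no change — [bedebudo]
/uwalgif/:
  A Geminate Reduction: no change — [uwalgif]
  B Intervocalic Voicing: no change — [uwalgif]
  C Progressive Voicing Assimilation: no change — [uwalgif]
  D Final Vowel Lowering: no change — [uwalgif]
  E Labial Nasal Assimilation: no change — [uwalgif]
/yikepoz/:
  A Geminate Reduction: no change — [yikepoz]
  B Intervocalic Voicing: [yikepoz] → [yigeboz]
  C Progressive Voicing Assimilation: no change — [yigeboz]
  D Final Vowel Lowering: no change — [yigeboz]
  E Labial Nasal Assimilation: no change — [yigeboz]

[bedebudo], [uwalgif], [yigeboz]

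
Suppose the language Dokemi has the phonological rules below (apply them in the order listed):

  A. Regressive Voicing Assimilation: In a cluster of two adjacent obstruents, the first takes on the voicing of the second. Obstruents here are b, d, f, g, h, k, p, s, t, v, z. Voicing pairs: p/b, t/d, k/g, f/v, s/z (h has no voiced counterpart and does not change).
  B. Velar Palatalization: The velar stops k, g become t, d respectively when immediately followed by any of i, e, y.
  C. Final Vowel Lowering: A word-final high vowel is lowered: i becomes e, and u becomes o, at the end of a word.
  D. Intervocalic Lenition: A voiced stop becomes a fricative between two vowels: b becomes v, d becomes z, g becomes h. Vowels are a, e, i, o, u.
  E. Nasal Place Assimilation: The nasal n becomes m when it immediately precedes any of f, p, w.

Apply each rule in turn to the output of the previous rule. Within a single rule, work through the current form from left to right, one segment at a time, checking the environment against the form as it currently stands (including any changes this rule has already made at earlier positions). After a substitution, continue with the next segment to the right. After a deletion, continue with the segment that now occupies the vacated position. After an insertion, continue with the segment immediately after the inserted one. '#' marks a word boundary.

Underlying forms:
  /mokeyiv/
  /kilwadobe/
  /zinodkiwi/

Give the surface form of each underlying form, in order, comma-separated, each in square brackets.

/mokeyiv/:
  A Regressive Voicing Assimilation: no change — [mokeyiv]
  B Velar Palatalization: [mokeyiv] → [moteyiv]
  C Final Vowel Lowering: no change — [moteyiv]
  D Intervocalic Lenition: no change — [moteyiv]
  E Nasal Place Assimilation: no change — [moteyiv]
/kilwadobe/:
  A Regressive Voicing Assimilation: no change — [kilwadobe]
  B Velar Palatalization: [kilwadobe] → [tilwadobe]
  C Final Vowel Lowering: no change — [tilwadobe]
  D Intervocalic Lenition: [tilwadobe] → [tilwazove]
  E Nasal Place Assimilation: no change — [tilwazove]
/zinodkiwi/:
  A Regressive Voicing Assimilation: [zinodkiwi] → [zinotkiwi]
  B Velar Palatalization: [zinotkiwi] → [zinottiwi]
  C Final Vowel Lowering: [zinottiwi] → [zinottiwe]
  D Intervocalic Lenition: no change — [zinottiwe]
  E Nasal Place Assimilation: no change — [zinottiwe]

[moteyiv], [tilwazove], [zinottiwe]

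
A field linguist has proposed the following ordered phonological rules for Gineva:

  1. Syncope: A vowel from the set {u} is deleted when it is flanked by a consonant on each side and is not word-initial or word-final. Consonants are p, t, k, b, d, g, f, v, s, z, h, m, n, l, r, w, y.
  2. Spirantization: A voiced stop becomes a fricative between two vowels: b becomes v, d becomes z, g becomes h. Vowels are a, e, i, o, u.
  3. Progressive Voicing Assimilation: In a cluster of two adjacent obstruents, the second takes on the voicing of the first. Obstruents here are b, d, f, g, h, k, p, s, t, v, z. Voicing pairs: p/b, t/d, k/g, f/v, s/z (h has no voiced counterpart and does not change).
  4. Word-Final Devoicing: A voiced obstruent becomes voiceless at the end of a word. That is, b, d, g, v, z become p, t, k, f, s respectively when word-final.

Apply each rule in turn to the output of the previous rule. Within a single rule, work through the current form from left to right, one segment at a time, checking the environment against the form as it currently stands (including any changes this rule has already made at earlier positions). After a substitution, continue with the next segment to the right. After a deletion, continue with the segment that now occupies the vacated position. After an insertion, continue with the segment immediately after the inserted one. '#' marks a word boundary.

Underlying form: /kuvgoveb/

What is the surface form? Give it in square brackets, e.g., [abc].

[kfkovep]

1 Syncope: [kuvgoveb] → [kvgoveb]
2 Spirantization: no change — [kvgoveb]
3 Progressive Voicing Assimilation: [kvgoveb] → [kfkoveb]
4 Word-Final Devoicing: [kfkoveb] → [kfkovep]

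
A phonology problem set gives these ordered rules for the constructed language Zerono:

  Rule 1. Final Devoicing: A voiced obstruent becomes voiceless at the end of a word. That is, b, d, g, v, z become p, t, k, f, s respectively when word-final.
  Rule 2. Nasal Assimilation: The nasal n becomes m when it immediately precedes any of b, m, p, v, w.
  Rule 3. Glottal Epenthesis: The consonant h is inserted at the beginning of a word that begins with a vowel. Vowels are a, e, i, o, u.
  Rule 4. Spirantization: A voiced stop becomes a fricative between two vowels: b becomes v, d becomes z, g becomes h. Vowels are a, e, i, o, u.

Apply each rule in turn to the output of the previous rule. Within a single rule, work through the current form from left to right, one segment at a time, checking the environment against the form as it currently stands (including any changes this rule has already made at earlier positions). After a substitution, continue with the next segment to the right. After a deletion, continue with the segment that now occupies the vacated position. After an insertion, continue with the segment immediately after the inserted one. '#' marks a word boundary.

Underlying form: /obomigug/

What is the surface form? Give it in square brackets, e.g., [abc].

Rule 1 Final Devoicing: [obomigug] → [obomiguk]
Rule 2 Nasal Assimilation: no change — [obomiguk]
Rule 3 Glottal Epenthesis: [obomiguk] → [hobomiguk]
Rule 4 Spirantization: [hobomiguk] → [hovomihuk]

[hovomihuk]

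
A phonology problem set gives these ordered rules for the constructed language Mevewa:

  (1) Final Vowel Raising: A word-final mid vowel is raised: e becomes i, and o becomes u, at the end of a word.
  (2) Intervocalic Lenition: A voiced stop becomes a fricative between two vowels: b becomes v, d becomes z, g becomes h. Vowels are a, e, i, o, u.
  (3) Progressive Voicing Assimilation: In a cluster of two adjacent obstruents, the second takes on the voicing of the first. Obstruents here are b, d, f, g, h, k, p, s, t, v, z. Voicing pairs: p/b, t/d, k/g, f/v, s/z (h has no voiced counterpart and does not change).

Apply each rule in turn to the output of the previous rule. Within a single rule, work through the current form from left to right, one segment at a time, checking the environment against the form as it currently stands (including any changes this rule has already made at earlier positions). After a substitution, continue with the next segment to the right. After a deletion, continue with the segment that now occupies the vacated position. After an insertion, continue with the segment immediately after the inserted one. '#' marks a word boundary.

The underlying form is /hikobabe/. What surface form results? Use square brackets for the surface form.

[hikovavi]

(1) Final Vowel Raising: [hikobabe] → [hikobabi]
(2) Intervocalic Lenition: [hikobabi] → [hikovavi]
(3) Progressive Voicing Assimilation: no change — [hikovavi]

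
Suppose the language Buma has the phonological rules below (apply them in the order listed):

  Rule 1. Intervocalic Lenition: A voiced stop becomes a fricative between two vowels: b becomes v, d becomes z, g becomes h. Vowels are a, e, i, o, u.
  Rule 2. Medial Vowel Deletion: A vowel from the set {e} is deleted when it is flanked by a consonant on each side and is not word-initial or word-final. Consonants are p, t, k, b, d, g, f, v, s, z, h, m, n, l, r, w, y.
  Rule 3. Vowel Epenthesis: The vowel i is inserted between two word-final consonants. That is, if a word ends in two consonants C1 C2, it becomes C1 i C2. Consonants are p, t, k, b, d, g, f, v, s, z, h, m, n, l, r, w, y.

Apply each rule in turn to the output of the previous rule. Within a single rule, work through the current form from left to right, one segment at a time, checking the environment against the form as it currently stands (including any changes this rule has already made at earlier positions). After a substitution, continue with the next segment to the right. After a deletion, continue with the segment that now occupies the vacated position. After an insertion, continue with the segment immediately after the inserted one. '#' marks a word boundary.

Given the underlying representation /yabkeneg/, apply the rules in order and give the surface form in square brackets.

Rule 1 Intervocalic Lenition: no change — [yabkeneg]
Rule 2 Medial Vowel Deletion: [yabkeneg] → [yabkng]
Rule 3 Vowel Epenthesis: [yabkng] → [yabknig]

[yabknig]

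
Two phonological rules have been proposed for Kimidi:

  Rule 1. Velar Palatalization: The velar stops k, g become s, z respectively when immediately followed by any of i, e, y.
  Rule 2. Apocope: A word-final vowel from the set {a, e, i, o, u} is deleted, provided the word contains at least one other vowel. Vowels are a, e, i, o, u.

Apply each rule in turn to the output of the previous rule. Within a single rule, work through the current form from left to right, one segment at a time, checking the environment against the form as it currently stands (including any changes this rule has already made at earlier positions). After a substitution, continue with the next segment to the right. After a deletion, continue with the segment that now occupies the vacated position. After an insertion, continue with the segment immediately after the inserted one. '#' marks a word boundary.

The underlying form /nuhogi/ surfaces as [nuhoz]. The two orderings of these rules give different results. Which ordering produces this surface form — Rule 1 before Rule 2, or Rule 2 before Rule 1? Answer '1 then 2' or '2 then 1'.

1 then 2

Order 1 then 2:
  1 Velar Palatalization: [nuhogi] → [nuhozi]
  2 Apocope: [nuhozi] → [nuhoz]
  result: [nuhoz]
Order 2 then 1:
  2 Apocope: [nuhogi] → [nuhog]
  1 Velar Palatalization: no change — [nuhog]
  result: [nuhog]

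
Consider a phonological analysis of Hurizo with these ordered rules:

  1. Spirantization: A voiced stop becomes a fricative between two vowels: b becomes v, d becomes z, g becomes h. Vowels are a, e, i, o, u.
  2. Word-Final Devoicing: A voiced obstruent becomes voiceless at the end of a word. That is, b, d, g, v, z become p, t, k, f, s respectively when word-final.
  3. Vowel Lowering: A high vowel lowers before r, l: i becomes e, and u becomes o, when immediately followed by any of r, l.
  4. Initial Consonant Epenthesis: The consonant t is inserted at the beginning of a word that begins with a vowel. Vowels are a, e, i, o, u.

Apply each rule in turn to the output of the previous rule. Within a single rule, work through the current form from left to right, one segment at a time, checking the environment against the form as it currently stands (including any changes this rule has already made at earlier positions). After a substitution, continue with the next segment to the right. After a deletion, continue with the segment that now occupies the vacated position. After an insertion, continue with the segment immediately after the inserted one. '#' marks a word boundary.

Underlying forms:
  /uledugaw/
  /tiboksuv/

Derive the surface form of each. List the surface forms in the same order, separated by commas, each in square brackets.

/uledugaw/:
  1 Spirantization: [uledugaw] → [ulezuhaw]
  2 Word-Final Devoicing: no change — [ulezuhaw]
  3 Vowel Lowering: [ulezuhaw] → [olezuhaw]
  4 Initial Consonant Epenthesis: [olezuhaw] → [tolezuhaw]
/tiboksuv/:
  1 Spirantization: [tiboksuv] → [tivoksuv]
  2 Word-Final Devoicing: [tivoksuv] → [tivoksuf]
  3 Vowel Lowering: no change — [tivoksuf]
  4 Initial Consonant Epenthesis: no change — [tivoksuf]

[tolezuhaw], [tivoksuf]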